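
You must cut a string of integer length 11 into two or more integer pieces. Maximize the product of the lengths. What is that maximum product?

Fill f[k] for k=2..11: at each k try every first piece i and multiply by the better of (k−i) uncut or f[k−i].
f[2] = 1*max(1,0) = 1*1 = 1
f[3] = 1*max(2,1) = 1*2 = 2
f[4] = 2*max(2,1) = 2*2 = 4
f[5] = 2*max(3,2) = 2*3 = 6
f[6] = 3*max(3,2) = 3*3 = 9
f[7] = 2*max(5,6) = 2*6 = 12
f[8] = 2*max(6,9) = 2*9 = 18
f[9] = 3*max(6,9) = 3*9 = 27
f[10] = 2*max(8,18) = 2*18 = 36
f[11] = 2*max(9,27) = 2*27 = 54
One optimal split: 3 + 3 + 3 + 2; product 3*3*3*2 = 54.

54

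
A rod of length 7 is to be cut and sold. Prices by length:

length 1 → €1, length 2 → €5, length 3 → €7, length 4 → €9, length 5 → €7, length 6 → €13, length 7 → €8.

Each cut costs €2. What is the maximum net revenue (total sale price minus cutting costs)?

14

Build r[k] bottom-up: r[k] = max over allowed piece i of (p[i] + r[k−i]) − 2 per cut.
r[1] = 1
r[2] = max(1+1-2, 5+0) = 5
r[3] = max(1+5-2, 5+1-2, 7+0) = 7
r[4] = max(1+7-2, 5+5-2, 7+1-2, 9+0) = 9
r[5] = max(1+9-2, 5+7-2, 7+5-2, 9+1-2, 7+0) = 10
r[6] = max(1+10-2, 5+9-2, 7+7-2, 9+5-2, 7+1-2, 13+0) = 13
r[7] = max(1+13-2, 5+10-2, 7+9-2, …, 13+1-2, 8+0) = 14
One optimal plan: pieces 4 + 3 (1 cut) → €16 − €2 = €14.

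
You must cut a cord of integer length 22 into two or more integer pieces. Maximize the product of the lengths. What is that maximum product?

2916

Let f[k] be the best product for length k (with at least one cut). For each first piece i, the rest contributes max(k−i, f[k−i]).
f[2] = 1·max(1,0) = 1·1 = 1
f[3] = max(1·2, 2·1) = 2
f[4] = max(1·3, 2·2, 3·1) = 4
f[5] = max(1·4, 2·3, 3·2, 4·1) = 6
f[6] = max(1·6, 2·4, 3·3, 4·2, 5·1) = 9
f[7] = max(1·9, 2·6, 3·4, 4·3, 5·2, 6·1) = 12
f[8] = max(1·12, 2·9, 3·6, …, 6·2, 7·1) = 18
f[9] = max(1·18, 2·12, 3·9, …, 7·2, 8·1) = 27
f[10] = max(1·27, 2·18, 3·12, …, 8·2, 9·1) = 36
f[11] = max(1·36, 2·27, 3·18, …, 9·2, 10·1) = 54
f[12] = max(1·54, 2·36, 3·27, …, 10·2, 11·1) = 81
f[13] = max(1·81, 2·54, 3·36, …, 11·2, 12·1) = 108
f[14] = max(1·108, 2·81, 3·54, …, 12·2, 13·1) = 162
f[15] = max(1·162, 2·108, 3·81, …, 13·2, 14·1) = 243
f[16] = max(1·243, 2·162, 3·108, …, 14·2, 15·1) = 324
f[17] = max(1·324, 2·243, 3·162, …, 15·2, 16·1) = 486
f[18] = max(1·486, 2·324, 3·243, …, 16·2, 17·1) = 729
f[19] = max(1·729, 2·486, 3·324, …, 17·2, 18·1) = 972
f[20] = max(1·972, 2·729, 3·486, …, 18·2, 19·1) = 1458
f[21] = max(1·1458, 2·972, 3·729, …, 19·2, 20·1) = 2187
f[22] = max(1·2187, 2·1458, 3·972, …, 20·2, 21·1) = 2916
One optimal split: 3 + 3 + 3 + 3 + 3 + 3 + 2 + 2; product 3·3·3·3·3·3·2·2 = 2916.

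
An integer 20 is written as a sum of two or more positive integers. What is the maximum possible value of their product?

Fill f[k] for k=2..20: at each k try every first piece i and multiply by the better of (k−i) uncut or f[k−i].
f[2] = 1×max(1,0) = 1×1 = 1
f[3] = max(1×2, 2×1) = 2
f[4] = max(1×3, 2×2, 3×1) = 4
f[5] = max(1×4, 2×3, 3×2, 4×1) = 6
f[6] = max(1×6, 2×4, 3×3, 4×2, 5×1) = 9
f[7] = max(1×9, 2×6, 3×4, 4×3, 5×2, 6×1) = 12
f[8] = max(1×12, 2×9, 3×6, …, 6×2, 7×1) = 18
f[9] = max(1×18, 2×12, 3×9, …, 7×2, 8×1) = 27
f[10] = max(1×27, 2×18, 3×12, …, 8×2, 9×1) = 36
f[11] = max(1×36, 2×27, 3×18, …, 9×2, 10×1) = 54
f[12] = max(1×54, 2×36, 3×27, …, 10×2, 11×1) = 81
f[13] = max(1×81, 2×54, 3×36, …, 11×2, 12×1) = 108
f[14] = max(1×108, 2×81, 3×54, …, 12×2, 13×1) = 162
f[15] = max(1×162, 2×108, 3×81, …, 13×2, 14×1) = 243
f[16] = max(1×243, 2×162, 3×108, …, 14×2, 15×1) = 324
f[17] = max(1×324, 2×243, 3×162, …, 15×2, 16×1) = 486
f[18] = max(1×486, 2×324, 3×243, …, 16×2, 17×1) = 729
f[19] = max(1×729, 2×486, 3×324, …, 17×2, 18×1) = 972
f[20] = max(1×972, 2×729, 3×486, …, 18×2, 19×1) = 1458
One optimal split: 3 + 3 + 3 + 3 + 3 + 3 + 2; product 3×3×3×3×3×3×2 = 1458.

1458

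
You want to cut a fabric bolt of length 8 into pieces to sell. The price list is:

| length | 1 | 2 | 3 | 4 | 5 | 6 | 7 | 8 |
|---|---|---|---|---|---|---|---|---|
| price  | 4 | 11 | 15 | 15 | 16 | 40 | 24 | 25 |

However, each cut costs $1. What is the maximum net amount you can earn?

50

Let v[k] be the best obtainable value from length k. For each k, try every first piece i and keep the best of price[i] + v[k−i] minus the 1 cut fee when i<k.
v[1] = 4
v[2] = max(4+4-1, 11+0) = 11
v[3] = max(4+11-1, 11+4-1, 15+0) = 15
v[4] = max(4+15-1, 11+11-1, 15+4-1, 15+0) = 21
v[5] = max(4+21-1, 11+15-1, 15+11-1, 15+4-1, 16+0) = 25
v[6] = max(4+25-1, 11+21-1, 15+15-1, 15+11-1, 16+4-1, 40+0) = 40
v[7] = max(4+40-1, 11+25-1, 15+21-1, …, 40+4-1, 24+0) = 43
v[8] = max(4+43-1, 11+40-1, 15+25-1, …, 24+4-1, 25+0) = 50
One optimal plan: pieces 6 + 2 (1 cut) → $51 − $1 = $50.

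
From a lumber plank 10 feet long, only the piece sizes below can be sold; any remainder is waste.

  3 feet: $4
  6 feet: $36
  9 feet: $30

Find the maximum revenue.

Let f[k] be the best obtainable value from length k. For each k, try every first piece i and keep the best of price[i] + f[k−i].
f[1] = 0
f[2] = 0
f[3] = 4
f[4] = 4
f[5] = 4
f[6] = 36
f[7] = 36
f[8] = 36
f[9] = 40  (first piece 3, then f[6]=36)
f[10] = 40
One optimal cutting: pieces 6 + 3 with 1 foot of scrap → $40.

40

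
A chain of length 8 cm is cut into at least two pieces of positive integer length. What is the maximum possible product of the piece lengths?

Let m[k] be the best product for length k (with at least one cut). For each first piece i, the rest contributes max(k−i, m[k−i]).
m[2] = 1*max(1,0) = 1*1 = 1
m[3] = 1*max(2,1) = 1*2 = 2
m[4] = 2*max(2,1) = 2*2 = 4
m[5] = 2*max(3,2) = 2*3 = 6
m[6] = 3*max(3,2) = 3*3 = 9
m[7] = 2*max(5,6) = 2*6 = 12
m[8] = 2*max(6,9) = 2*9 = 18
One optimal split: 3 + 3 + 2; product 3*3*2 = 18.

18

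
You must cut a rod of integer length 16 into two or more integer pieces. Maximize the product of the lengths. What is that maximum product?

324

Let P[k] be the best product for length k (with at least one cut). For each first piece i, the rest contributes max(k−i, P[k−i]).
P[2] = 1*max(1,0) = 1*1 = 1
P[3] = 1*max(2,1) = 1*2 = 2
P[4] = 2*max(2,1) = 2*2 = 4
P[5] = 2*max(3,2) = 2*3 = 6
P[6] = 3*max(3,2) = 3*3 = 9
P[7] = 2*max(5,6) = 2*6 = 12
P[8] = 2*max(6,9) = 2*9 = 18
P[9] = 3*max(6,9) = 3*9 = 27
P[10] = 2*max(8,18) = 2*18 = 36
P[11] = 2*max(9,27) = 2*27 = 54
P[12] = 3*max(9,27) = 3*27 = 81
P[13] = 2*max(11,54) = 2*54 = 108
P[14] = 2*max(12,81) = 2*81 = 162
P[15] = 3*max(12,81) = 3*81 = 243
P[16] = 2*max(14,162) = 2*162 = 324
One optimal split: 3 + 3 + 3 + 3 + 2 + 2; product 3*3*3*3*2*2 = 324.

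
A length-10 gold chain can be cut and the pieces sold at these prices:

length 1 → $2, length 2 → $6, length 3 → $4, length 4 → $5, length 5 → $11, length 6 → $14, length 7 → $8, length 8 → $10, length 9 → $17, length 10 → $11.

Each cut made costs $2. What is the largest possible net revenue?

22

Let v[k] be the best obtainable value from length k. For each k, try every first piece i and keep the best of price[i] + v[k−i] minus the 2 cut fee when i<k.
v[1] = 2
v[2] = 6
v[3] = 6  (first piece 1, then v[2]=6)
v[4] = 10  (first piece 2, then v[2]=6)
v[5] = 11
v[6] = 14  (first piece 2, then v[4]=10)
v[7] = 15  (first piece 2, then v[5]=11)
v[8] = 18  (first piece 2, then v[6]=14)
v[9] = 19  (first piece 2, then v[7]=15)
v[10] = 22  (first piece 2, then v[8]=18)
One optimal plan: pieces 2 + 2 + 2 + 2 + 2 (4 cuts) → $30 − $8 = $22.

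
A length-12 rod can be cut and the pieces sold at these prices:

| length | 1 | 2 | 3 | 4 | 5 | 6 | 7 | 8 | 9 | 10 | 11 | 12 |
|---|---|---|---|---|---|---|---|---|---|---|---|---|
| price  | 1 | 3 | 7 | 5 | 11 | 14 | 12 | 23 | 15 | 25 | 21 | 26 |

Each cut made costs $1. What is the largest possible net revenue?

29

Build net[k] bottom-up: net[k] = max over allowed piece i of (p[i] + net[k−i]) − 1 per cut.
net[1] = 1
net[2] = max(1+1-1, 3+0) = 3
net[3] = max(1+3-1, 3+1-1, 7+0) = 7
net[4] = max(1+7-1, 3+3-1, 7+1-1, 5+0) = 7
net[5] = max(1+7-1, 3+7-1, 7+3-1, 5+1-1, 11+0) = 11
net[6] = max(1+11-1, 3+7-1, 7+7-1, 5+3-1, 11+1-1, 14+0) = 14
net[7] = max(1+14-1, 3+11-1, 7+7-1, …, 14+1-1, 12+0) = 14
net[8] = max(1+14-1, 3+14-1, 7+11-1, …, 12+1-1, 23+0) = 23
net[9] = max(1+23-1, 3+14-1, 7+14-1, …, 23+1-1, 15+0) = 23
net[10] = max(1+23-1, 3+23-1, 7+14-1, …, 15+1-1, 25+0) = 25
net[11] = max(1+25-1, 3+23-1, 7+23-1, …, 25+1-1, 21+0) = 29
net[12] = max(1+29-1, 3+25-1, 7+23-1, …, 21+1-1, 26+0) = 29
One optimal plan: pieces 8 + 3 + 1 (2 cuts) → $31 − $2 = $29.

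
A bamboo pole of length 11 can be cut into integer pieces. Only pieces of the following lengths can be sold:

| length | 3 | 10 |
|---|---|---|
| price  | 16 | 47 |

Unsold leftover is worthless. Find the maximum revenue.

Let r[k] be the best obtainable value from length k. For each k, try every first piece i and keep the best of price[i] + r[k−i].
r[1] = 0
r[2] = 0
r[3] = 16
r[4] = 16
r[5] = 16
r[6] = 32  (first piece 3, then r[3]=16)
r[7] = 32
r[8] = 32
r[9] = 48  (first piece 3, then r[6]=32)
r[10] = 48
r[11] = 48
One optimal cutting: pieces 3 + 3 + 3 with 2 feet of scrap → $48.

48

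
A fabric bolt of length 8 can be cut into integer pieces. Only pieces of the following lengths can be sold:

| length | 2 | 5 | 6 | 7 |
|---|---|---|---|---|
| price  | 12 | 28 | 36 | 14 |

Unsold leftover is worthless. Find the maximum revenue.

Let r[k] be the best obtainable value from length k. For each k, try every first piece i and keep the best of price[i] + r[k−i].
r[1] = 0
r[2] = 12
r[3] = 12
r[4] = 24  (first piece 2, then r[2]=12)
r[5] = 28
r[6] = 36  (first piece 2, then r[4]=24)
r[7] = 40  (first piece 2, then r[5]=28)
r[8] = 48  (first piece 2, then r[6]=36)
One optimal cutting: 2 + 2 + 2 + 2 → $48.

48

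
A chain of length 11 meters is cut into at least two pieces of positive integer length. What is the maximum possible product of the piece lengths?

54

Let P[k] be the best product for length k (with at least one cut). For each first piece i, the rest contributes max(k−i, P[k−i]).
P[2] = 1·max(1,0) = 1·1 = 1
P[3] = max(1·2, 2·1) = 2
P[4] = max(1·3, 2·2, 3·1) = 4
P[5] = max(1·4, 2·3, 3·2, 4·1) = 6
P[6] = max(1·6, 2·4, 3·3, 4·2, 5·1) = 9
P[7] = max(1·9, 2·6, 3·4, 4·3, 5·2, 6·1) = 12
P[8] = max(1·12, 2·9, 3·6, …, 6·2, 7·1) = 18
P[9] = max(1·18, 2·12, 3·9, …, 7·2, 8·1) = 27
P[10] = max(1·27, 2·18, 3·12, …, 8·2, 9·1) = 36
P[11] = max(1·36, 2·27, 3·18, …, 9·2, 10·1) = 54
One optimal split: 3 + 3 + 3 + 2; product 3·3·3·2 = 54.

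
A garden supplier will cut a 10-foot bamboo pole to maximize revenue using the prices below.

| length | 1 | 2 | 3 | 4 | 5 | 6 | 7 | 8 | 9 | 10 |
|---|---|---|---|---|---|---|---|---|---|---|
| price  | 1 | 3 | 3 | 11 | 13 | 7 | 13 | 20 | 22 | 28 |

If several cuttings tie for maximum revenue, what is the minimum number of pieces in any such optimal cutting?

Consider every possible first cut. r[k] is the best of p[i]+r[k−i] over all sellable i≤k.
r[1] = 1
r[2] = max(1+1, 3+0) = 3
r[3] = max(1+3, 3+1, 3+0) = 4
r[4] = max(1+4, 3+3, 3+1, 11+0) = 11
r[5] = max(1+11, 3+4, 3+3, 11+1, 13+0) = 13
r[6] = max(1+13, 3+11, 3+4, 11+3, 13+1, 7+0) = 14
r[7] = max(1+14, 3+13, 3+11, …, 7+1, 13+0) = 16
r[8] = max(1+16, 3+14, 3+13, …, 13+1, 20+0) = 22
r[9] = max(1+22, 3+16, 3+14, …, 20+1, 22+0) = 24
r[10] = max(1+24, 3+22, 3+16, …, 22+1, 28+0) = 28
Maximum revenue is $28.
Now minimize piece count subject to staying optimal: for each k, pieces[k] = 1 + min over i with p[i]+r[k−i]=r[k] of pieces[k−i].
pieces[7] = 2
pieces[8] = 2
pieces[9] = 2
pieces[10] = 1

1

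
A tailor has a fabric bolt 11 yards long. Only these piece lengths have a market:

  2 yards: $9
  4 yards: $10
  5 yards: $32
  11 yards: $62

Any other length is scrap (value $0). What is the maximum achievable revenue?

64

Build best[k] bottom-up: best[k] = max over allowed piece i of (p[i] + best[k−i]).
best[1] = 0
best[2] = 9
best[3] = 9
best[4] = 18  (first piece 2, then best[2]=9)
best[5] = 32
best[6] = 32
best[7] = 41  (first piece 2, then best[5]=32)
best[8] = 41
best[9] = 50  (first piece 2, then best[7]=41)
best[10] = 64  (first piece 5, then best[5]=32)
best[11] = 64
One optimal cutting: pieces 5 + 5 with 1 yard of scrap → $64.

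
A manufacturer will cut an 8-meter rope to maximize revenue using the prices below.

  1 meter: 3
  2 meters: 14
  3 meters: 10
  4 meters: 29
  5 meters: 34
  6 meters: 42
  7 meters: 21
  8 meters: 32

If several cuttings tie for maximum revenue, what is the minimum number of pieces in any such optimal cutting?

2

Build r[k] bottom-up: r[k] = max over allowed piece i of (p[i] + r[k−i]).
r[1] = 3
r[2] = max(3+3, 14+0) = 14
r[3] = max(3+14, 14+3, 10+0) = 17
r[4] = max(3+17, 14+14, 10+3, 29+0) = 29
r[5] = max(3+29, 14+17, 10+14, 29+3, 34+0) = 34
r[6] = max(3+34, 14+29, 10+17, 29+14, 34+3, 42+0) = 43
r[7] = max(3+43, 14+34, 10+29, …, 42+3, 21+0) = 48
r[8] = max(3+48, 14+43, 10+34, …, 21+3, 32+0) = 58
Maximum revenue is 58.
Now minimize piece count subject to staying optimal: for each k, pieces[k] = 1 + min over i with p[i]+r[k−i]=r[k] of pieces[k−i].
pieces[5] = 1
pieces[6] = 2
pieces[7] = 2
pieces[8] = 2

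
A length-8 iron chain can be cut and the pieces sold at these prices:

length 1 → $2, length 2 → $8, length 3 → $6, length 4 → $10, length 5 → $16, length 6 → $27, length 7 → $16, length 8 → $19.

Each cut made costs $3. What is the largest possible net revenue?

32

Consider every possible first cut. r[k] is the best of p[i]+r[k−i] over all sellable i≤k, charging 3 whenever i<k.
r[1] = 2
r[2] = 8
r[3] = 7  (first piece 1, then r[2]=8)
r[4] = 13  (first piece 2, then r[2]=8)
r[5] = 16
r[6] = 27
r[7] = 26  (first piece 1, then r[6]=27)
r[8] = 32  (first piece 2, then r[6]=27)
One optimal plan: pieces 6 + 2 (1 cut) → $35 − $3 = $32.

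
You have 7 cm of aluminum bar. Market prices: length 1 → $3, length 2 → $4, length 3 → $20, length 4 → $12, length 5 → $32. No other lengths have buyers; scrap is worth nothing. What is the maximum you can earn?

Let f[k] be the best obtainable value from length k. For each k, try every first piece i and keep the best of price[i] + f[k−i].
f[1] = 3
f[2] = 6  (first piece 1, then f[1]=3)
f[3] = 20
f[4] = 23  (first piece 1, then f[3]=20)
f[5] = 32
f[6] = 40  (first piece 3, then f[3]=20)
f[7] = 43  (first piece 1, then f[6]=40)
One optimal cutting: 3 + 3 + 1 → $43.

43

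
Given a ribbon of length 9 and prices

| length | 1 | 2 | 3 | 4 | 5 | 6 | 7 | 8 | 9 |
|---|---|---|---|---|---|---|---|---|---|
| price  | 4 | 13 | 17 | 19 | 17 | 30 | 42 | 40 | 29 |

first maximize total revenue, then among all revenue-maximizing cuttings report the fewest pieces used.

Let r[k] be the best obtainable value from length k. For each k, try every first piece i and keep the best of price[i] + r[k−i].
r[1] = 4
r[2] = 13
r[3] = 17  (first piece 1, then r[2]=13)
r[4] = 26  (first piece 2, then r[2]=13)
r[5] = 30  (first piece 1, then r[4]=26)
r[6] = 39  (first piece 2, then r[4]=26)
r[7] = 43  (first piece 1, then r[6]=39)
r[8] = 52  (first piece 2, then r[6]=39)
r[9] = 56  (first piece 1, then r[8]=52)
Maximum revenue is ¢56.
Now minimize piece count subject to staying optimal: for each k, pieces[k] = 1 + min over i with p[i]+r[k−i]=r[k] of pieces[k−i].
pieces[6] = 3
pieces[7] = 3
pieces[8] = 4
pieces[9] = 4

4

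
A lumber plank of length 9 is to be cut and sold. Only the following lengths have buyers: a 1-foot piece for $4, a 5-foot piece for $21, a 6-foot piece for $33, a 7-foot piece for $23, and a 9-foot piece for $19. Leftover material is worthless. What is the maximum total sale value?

45

Consider every possible first cut. best[k] is the best of p[i]+best[k−i] over all sellable i≤k.
best[1] = 4
best[2] = 8  (first piece 1, then best[1]=4)
best[3] = 12  (first piece 1, then best[2]=8)
best[4] = 16  (first piece 1, then best[3]=12)
best[5] = max(4+16, 21+0) = 21
best[6] = max(4+21, 21+4, 33+0) = 33
best[7] = max(4+33, 21+8, 33+4, 23+0) = 37
best[8] = max(4+37, 21+12, 33+8, 23+4) = 41
best[9] = max(4+41, 21+16, 33+12, 23+8, 19+0) = 45
One optimal cutting: 6 + 1 + 1 + 1 → $45.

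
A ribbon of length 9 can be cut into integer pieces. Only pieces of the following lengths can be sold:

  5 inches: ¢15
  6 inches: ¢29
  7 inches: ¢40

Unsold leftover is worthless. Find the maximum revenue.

Let r[k] be the best obtainable value from length k. For each k, try every first piece i and keep the best of price[i] + r[k−i].
r[1] = 0
r[2] = 0
r[3] = 0
r[4] = 0
r[5] = 15
r[6] = max(15+0, 29+0) = 29
r[7] = max(15+0, 29+0, 40+0) = 40
r[8] = max(15+0, 29+0, 40+0) = 40
r[9] = max(15+0, 29+0, 40+0) = 40
One optimal cutting: pieces 7 with 2 inches of scrap → ¢40.

40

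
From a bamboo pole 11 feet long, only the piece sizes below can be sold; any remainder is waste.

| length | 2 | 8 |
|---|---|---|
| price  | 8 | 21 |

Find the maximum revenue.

Build r[k] bottom-up: r[k] = max over allowed piece i of (p[i] + r[k−i]).
r[1] = 0
r[2] = 8
r[3] = 8
r[4] = 16  (first piece 2, then r[2]=8)
r[5] = 16
r[6] = 24  (first piece 2, then r[4]=16)
r[7] = 24
r[8] = max(8+24, 21+0) = 32
r[9] = max(8+24, 21+0) = 32
r[10] = max(8+32, 21+8) = 40
r[11] = max(8+32, 21+8) = 40
One optimal cutting: pieces 2 + 2 + 2 + 2 + 2 with 1 foot of scrap → $40.

40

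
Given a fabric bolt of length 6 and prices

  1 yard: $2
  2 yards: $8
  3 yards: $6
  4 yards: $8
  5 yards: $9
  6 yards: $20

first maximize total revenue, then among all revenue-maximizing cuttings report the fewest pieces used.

3

Build r[k] bottom-up: r[k] = max over allowed piece i of (p[i] + r[k−i]).
r[1] = 2
r[2] = 8
r[3] = 10  (first piece 1, then r[2]=8)
r[4] = 16  (first piece 2, then r[2]=8)
r[5] = 18  (first piece 1, then r[4]=16)
r[6] = 24  (first piece 2, then r[4]=16)
Maximum revenue is $24.
Now minimize piece count subject to staying optimal: for each k, pieces[k] = 1 + min over i with p[i]+r[k−i]=r[k] of pieces[k−i].
pieces[3] = 2
pieces[4] = 2
pieces[5] = 3
pieces[6] = 3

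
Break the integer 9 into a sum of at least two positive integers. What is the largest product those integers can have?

27

Fill m[k] for k=2..9: at each k try every first piece i and multiply by the better of (k−i) uncut or m[k−i].
m[2] = 1*max(1,0) = 1*1 = 1
m[3] = 1*max(2,1) = 1*2 = 2
m[4] = 2*max(2,1) = 2*2 = 4
m[5] = 2*max(3,2) = 2*3 = 6
m[6] = 3*max(3,2) = 3*3 = 9
m[7] = 2*max(5,6) = 2*6 = 12
m[8] = 2*max(6,9) = 2*9 = 18
m[9] = 3*max(6,9) = 3*9 = 27
One optimal split: 3 + 3 + 3; product 3*3*3 = 27.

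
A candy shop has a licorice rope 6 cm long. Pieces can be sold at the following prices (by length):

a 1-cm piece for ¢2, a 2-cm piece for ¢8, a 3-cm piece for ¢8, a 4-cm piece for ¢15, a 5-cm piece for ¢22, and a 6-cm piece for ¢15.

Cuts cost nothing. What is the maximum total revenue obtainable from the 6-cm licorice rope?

Consider every possible first cut. v[k] is the best of p[i]+v[k−i] over all sellable i≤k.
v[1] = 2
v[2] = 8
v[3] = 10  (first piece 1, then v[2]=8)
v[4] = 16  (first piece 2, then v[2]=8)
v[5] = 22
v[6] = 24  (first piece 1, then v[5]=22)
One optimal cutting: 5 + 1 → ¢22 + ¢2 = ¢24.

24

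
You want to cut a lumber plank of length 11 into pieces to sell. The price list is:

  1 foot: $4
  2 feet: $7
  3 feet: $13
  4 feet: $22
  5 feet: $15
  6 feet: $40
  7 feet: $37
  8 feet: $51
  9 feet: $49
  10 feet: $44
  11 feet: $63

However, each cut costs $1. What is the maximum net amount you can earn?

Let v[k] be the best obtainable value from length k. For each k, try every first piece i and keep the best of price[i] + v[k−i] minus the 1 cut fee when i<k.
v[1] = 4
v[2] = 7  (first piece 1, then v[1]=4)
v[3] = 13
v[4] = 22
v[5] = 25  (first piece 1, then v[4]=22)
v[6] = 40
v[7] = 43  (first piece 1, then v[6]=40)
v[8] = 51
v[9] = 54  (first piece 1, then v[8]=51)
v[10] = 61  (first piece 4, then v[6]=40)
v[11] = 64  (first piece 1, then v[10]=61)
One optimal plan: pieces 6 + 4 + 1 (2 cuts) → $66 − $2 = $64.

64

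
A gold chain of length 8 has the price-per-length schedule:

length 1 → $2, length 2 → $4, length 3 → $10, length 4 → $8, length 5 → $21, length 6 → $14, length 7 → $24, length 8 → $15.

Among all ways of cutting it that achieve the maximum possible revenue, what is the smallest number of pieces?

2

Consider every possible first cut. r[k] is the best of p[i]+r[k−i] over all sellable i≤k.
r[1] = 2
r[2] = max(2+2, 4+0) = 4
r[3] = max(2+4, 4+2, 10+0) = 10
r[4] = max(2+10, 4+4, 10+2, 8+0) = 12
r[5] = max(2+12, 4+10, 10+4, 8+2, 21+0) = 21
r[6] = max(2+21, 4+12, 10+10, 8+4, 21+2, 14+0) = 23
r[7] = max(2+23, 4+21, 10+12, …, 14+2, 24+0) = 25
r[8] = max(2+25, 4+23, 10+21, …, 24+2, 15+0) = 31
Maximum revenue is $31.
Now minimize piece count subject to staying optimal: for each k, pieces[k] = 1 + min over i with p[i]+r[k−i]=r[k] of pieces[k−i].
pieces[5] = 1
pieces[6] = 2
pieces[7] = 2
pieces[8] = 2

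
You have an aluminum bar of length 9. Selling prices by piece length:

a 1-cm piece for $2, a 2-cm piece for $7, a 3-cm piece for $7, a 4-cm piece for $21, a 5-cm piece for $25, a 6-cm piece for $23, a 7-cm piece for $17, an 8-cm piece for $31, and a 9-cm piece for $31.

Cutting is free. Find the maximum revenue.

46

Let R[k] be the best obtainable value from length k. For each k, try every first piece i and keep the best of price[i] + R[k−i].
R[1] = 2
R[2] = max(2+2, 7+0) = 7
R[3] = max(2+7, 7+2, 7+0) = 9
R[4] = max(2+9, 7+7, 7+2, 21+0) = 21
R[5] = max(2+21, 7+9, 7+7, 21+2, 25+0) = 25
R[6] = max(2+25, 7+21, 7+9, 21+7, 25+2, 23+0) = 28
R[7] = max(2+28, 7+25, 7+21, …, 23+2, 17+0) = 32
R[8] = max(2+32, 7+28, 7+25, …, 17+2, 31+0) = 42
R[9] = max(2+42, 7+32, 7+28, …, 31+2, 31+0) = 46
One optimal cutting: 5 + 4 → $25 + $21 = $46.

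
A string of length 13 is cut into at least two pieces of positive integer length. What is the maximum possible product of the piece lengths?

Define P[k] = max over 1≤i<k of i · max(k−i, P[k−i]); the inner max lets the remainder stay uncut if that's better.
P[2] = 1*max(1,0) = 1*1 = 1
P[3] = 1*max(2,1) = 1*2 = 2
P[4] = 2*max(2,1) = 2*2 = 4
P[5] = 2*max(3,2) = 2*3 = 6
P[6] = 3*max(3,2) = 3*3 = 9
P[7] = 2*max(5,6) = 2*6 = 12
P[8] = 2*max(6,9) = 2*9 = 18
P[9] = 3*max(6,9) = 3*9 = 27
P[10] = 2*max(8,18) = 2*18 = 36
P[11] = 2*max(9,27) = 2*27 = 54
P[12] = 3*max(9,27) = 3*27 = 81
P[13] = 2*max(11,54) = 2*54 = 108
One optimal split: 3 + 3 + 3 + 2 + 2; product 3*3*3*2*2 = 108.

108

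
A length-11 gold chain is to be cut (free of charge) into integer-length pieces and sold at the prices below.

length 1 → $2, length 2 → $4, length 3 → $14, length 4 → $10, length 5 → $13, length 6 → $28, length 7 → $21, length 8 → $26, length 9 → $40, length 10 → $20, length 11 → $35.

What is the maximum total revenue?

46

Build R[k] bottom-up: R[k] = max over allowed piece i of (p[i] + R[k−i]).
R[1] = 2
R[2] = 4  (first piece 1, then R[1]=2)
R[3] = 14
R[4] = 16  (first piece 1, then R[3]=14)
R[5] = 18  (first piece 1, then R[4]=16)
R[6] = 28  (first piece 3, then R[3]=14)
R[7] = 30  (first piece 1, then R[6]=28)
R[8] = 32  (first piece 1, then R[7]=30)
R[9] = 42  (first piece 3, then R[6]=28)
R[10] = 44  (first piece 1, then R[9]=42)
R[11] = 46  (first piece 1, then R[10]=44)
One optimal cutting: 3 + 3 + 3 + 1 + 1 → $14 + $14 + $14 + $2 + $2 = $46.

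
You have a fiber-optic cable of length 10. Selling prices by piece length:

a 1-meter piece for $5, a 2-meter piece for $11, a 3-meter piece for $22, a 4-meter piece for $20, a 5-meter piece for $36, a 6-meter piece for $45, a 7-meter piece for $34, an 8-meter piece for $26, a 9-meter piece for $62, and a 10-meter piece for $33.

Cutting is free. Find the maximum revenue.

72

Consider every possible first cut. r[k] is the best of p[i]+r[k−i] over all sellable i≤k.
r[1] = 5
r[2] = 11
r[3] = 22
r[4] = 27  (first piece 1, then r[3]=22)
r[5] = 36
r[6] = 45
r[7] = 50  (first piece 1, then r[6]=45)
r[8] = 58  (first piece 3, then r[5]=36)
r[9] = 67  (first piece 3, then r[6]=45)
r[10] = 72  (first piece 1, then r[9]=67)
One optimal cutting: 6 + 3 + 1 → $45 + $22 + $5 = $72.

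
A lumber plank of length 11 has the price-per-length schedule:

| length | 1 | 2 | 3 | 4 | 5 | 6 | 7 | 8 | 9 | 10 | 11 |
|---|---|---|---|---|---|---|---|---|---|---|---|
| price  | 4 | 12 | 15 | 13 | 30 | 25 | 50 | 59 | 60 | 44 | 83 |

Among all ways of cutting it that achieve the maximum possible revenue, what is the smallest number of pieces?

1

Consider every possible first cut. r[k] is the best of p[i]+r[k−i] over all sellable i≤k.
r[1] = 4
r[2] = 12
r[3] = 16  (first piece 1, then r[2]=12)
r[4] = 24  (first piece 2, then r[2]=12)
r[5] = 30
r[6] = 36  (first piece 2, then r[4]=24)
r[7] = 50
r[8] = 59
r[9] = 63  (first piece 1, then r[8]=59)
r[10] = 71  (first piece 2, then r[8]=59)
r[11] = 83
Maximum revenue is $83.
Now minimize piece count subject to staying optimal: for each k, pieces[k] = 1 + min over i with p[i]+r[k−i]=r[k] of pieces[k−i].
pieces[8] = 1
pieces[9] = 2
pieces[10] = 2
pieces[11] = 1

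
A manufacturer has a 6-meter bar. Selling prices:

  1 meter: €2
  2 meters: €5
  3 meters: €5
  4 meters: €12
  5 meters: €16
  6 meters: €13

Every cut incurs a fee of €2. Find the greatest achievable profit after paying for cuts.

Build r[k] bottom-up: r[k] = max over allowed piece i of (p[i] + r[k−i]) − 2 per cut.
r[1] = 2
r[2] = max(2+2-2, 5+0) = 5
r[3] = max(2+5-2, 5+2-2, 5+0) = 5
r[4] = max(2+5-2, 5+5-2, 5+2-2, 12+0) = 12
r[5] = max(2+12-2, 5+5-2, 5+5-2, 12+2-2, 16+0) = 16
r[6] = max(2+16-2, 5+12-2, 5+5-2, 12+5-2, 16+2-2, 13+0) = 16
One optimal plan: pieces 5 + 1 (1 cut) → €18 − €2 = €16.

16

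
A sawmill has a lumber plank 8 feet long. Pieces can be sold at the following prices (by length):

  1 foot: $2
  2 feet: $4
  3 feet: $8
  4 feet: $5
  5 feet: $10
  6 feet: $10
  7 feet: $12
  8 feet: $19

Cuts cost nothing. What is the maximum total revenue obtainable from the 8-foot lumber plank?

Let R[k] be the best obtainable value from length k. For each k, try every first piece i and keep the best of price[i] + R[k−i].
R[1] = 2
R[2] = max(2+2, 4+0) = 4
R[3] = max(2+4, 4+2, 8+0) = 8
R[4] = max(2+8, 4+4, 8+2, 5+0) = 10
R[5] = max(2+10, 4+8, 8+4, 5+2, 10+0) = 12
R[6] = max(2+12, 4+10, 8+8, 5+4, 10+2, 10+0) = 16
R[7] = max(2+16, 4+12, 8+10, …, 10+2, 12+0) = 18
R[8] = max(2+18, 4+16, 8+12, …, 12+2, 19+0) = 20
One optimal cutting: 3 + 3 + 1 + 1 → $8 + $8 + $2 + $2 = $20.

20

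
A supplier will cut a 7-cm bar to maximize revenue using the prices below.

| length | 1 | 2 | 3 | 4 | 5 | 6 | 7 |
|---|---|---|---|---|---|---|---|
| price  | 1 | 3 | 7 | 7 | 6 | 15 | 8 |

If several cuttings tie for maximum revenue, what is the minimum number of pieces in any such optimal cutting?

2

Build r[k] bottom-up: r[k] = max over allowed piece i of (p[i] + r[k−i]).
r[1] = 1
r[2] = 3
r[3] = 7
r[4] = 8  (first piece 1, then r[3]=7)
r[5] = 10  (first piece 2, then r[3]=7)
r[6] = 15
r[7] = 16  (first piece 1, then r[6]=15)
Maximum revenue is 16.
Now minimize piece count subject to staying optimal: for each k, pieces[k] = 1 + min over i with p[i]+r[k−i]=r[k] of pieces[k−i].
pieces[4] = 2
pieces[5] = 2
pieces[6] = 1
pieces[7] = 2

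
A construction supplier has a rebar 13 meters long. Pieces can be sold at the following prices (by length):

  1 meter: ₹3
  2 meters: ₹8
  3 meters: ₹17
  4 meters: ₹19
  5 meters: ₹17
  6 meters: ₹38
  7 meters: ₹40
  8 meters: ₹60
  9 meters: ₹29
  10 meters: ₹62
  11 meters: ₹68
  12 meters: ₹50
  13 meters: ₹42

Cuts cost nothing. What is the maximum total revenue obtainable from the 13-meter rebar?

Let v[k] be the best obtainable value from length k. For each k, try every first piece i and keep the best of price[i] + v[k−i].
v[1] = 3
v[2] = max(3+3, 8+0) = 8
v[3] = max(3+8, 8+3, 17+0) = 17
v[4] = max(3+17, 8+8, 17+3, 19+0) = 20
v[5] = max(3+20, 8+17, 17+8, 19+3, 17+0) = 25
v[6] = max(3+25, 8+20, 17+17, 19+8, 17+3, 38+0) = 38
v[7] = max(3+38, 8+25, 17+20, …, 38+3, 40+0) = 41
v[8] = max(3+41, 8+38, 17+25, …, 40+3, 60+0) = 60
v[9] = max(3+60, 8+41, 17+38, …, 60+3, 29+0) = 63
v[10] = max(3+63, 8+60, 17+41, …, 29+3, 62+0) = 68
v[11] = max(3+68, 8+63, 17+60, …, 62+3, 68+0) = 77
v[12] = max(3+77, 8+68, 17+63, …, 68+3, 50+0) = 80
v[13] = max(3+80, 8+77, 17+68, …, 50+3, 42+0) = 85
One optimal cutting: 8 + 3 + 2 → ₹60 + ₹17 + ₹8 = ₹85.

85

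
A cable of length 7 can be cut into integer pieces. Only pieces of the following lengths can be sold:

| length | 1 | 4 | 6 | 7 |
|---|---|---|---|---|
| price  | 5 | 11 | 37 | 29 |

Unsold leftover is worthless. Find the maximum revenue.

Let best[k] be the best obtainable value from length k. For each k, try every first piece i and keep the best of price[i] + best[k−i].
best[1] = 5
best[2] = 10  (first piece 1, then best[1]=5)
best[3] = 15  (first piece 1, then best[2]=10)
best[4] = 20  (first piece 1, then best[3]=15)
best[5] = 25  (first piece 1, then best[4]=20)
best[6] = 37
best[7] = 42  (first piece 1, then best[6]=37)
One optimal cutting: 6 + 1 → 42.

42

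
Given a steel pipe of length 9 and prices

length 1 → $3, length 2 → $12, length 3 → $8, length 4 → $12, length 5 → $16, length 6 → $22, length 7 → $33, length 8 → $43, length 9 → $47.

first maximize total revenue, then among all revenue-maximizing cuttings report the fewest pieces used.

5

Let r[k] be the best obtainable value from length k. For each k, try every first piece i and keep the best of price[i] + r[k−i].
r[1] = 3
r[2] = 12
r[3] = 15  (first piece 1, then r[2]=12)
r[4] = 24  (first piece 2, then r[2]=12)
r[5] = 27  (first piece 1, then r[4]=24)
r[6] = 36  (first piece 2, then r[4]=24)
r[7] = 39  (first piece 1, then r[6]=36)
r[8] = 48  (first piece 2, then r[6]=36)
r[9] = 51  (first piece 1, then r[8]=48)
Maximum revenue is $51.
Now minimize piece count subject to staying optimal: for each k, pieces[k] = 1 + min over i with p[i]+r[k−i]=r[k] of pieces[k−i].
pieces[6] = 3
pieces[7] = 4
pieces[8] = 4
pieces[9] = 5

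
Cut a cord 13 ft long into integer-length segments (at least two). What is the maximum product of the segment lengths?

108

Let g[k] be the best product for length k (with at least one cut). For each first piece i, the rest contributes max(k−i, g[k−i]).
Small cases: g[2]=1, g[3]=2, g[4]=4, g[5]=6, g[6]=9, g[7]=12.
g[8] = max(1*12, 2*9, 3*6, …, 6*2, 7*1) = 18
g[9] = max(1*18, 2*12, 3*9, …, 7*2, 8*1) = 27
g[10] = max(1*27, 2*18, 3*12, …, 8*2, 9*1) = 36
g[11] = max(1*36, 2*27, 3*18, …, 9*2, 10*1) = 54
g[12] = max(1*54, 2*36, 3*27, …, 10*2, 11*1) = 81
g[13] = max(1*81, 2*54, 3*36, …, 11*2, 12*1) = 108
One optimal split: 3 + 3 + 3 + 2 + 2; product 3*3*3*2*2 = 108.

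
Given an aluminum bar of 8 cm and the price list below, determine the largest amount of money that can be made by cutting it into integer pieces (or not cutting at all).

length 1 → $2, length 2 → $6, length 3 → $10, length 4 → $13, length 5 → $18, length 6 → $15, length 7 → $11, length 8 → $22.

Let v[k] be the best obtainable value from length k. For each k, try every first piece i and keep the best of price[i] + v[k−i].
v[1] = 2
v[2] = 6
v[3] = 10
v[4] = 13
v[5] = 18
v[6] = 20  (first piece 1, then v[5]=18)
v[7] = 24  (first piece 2, then v[5]=18)
v[8] = 28  (first piece 3, then v[5]=18)
One optimal cutting: 5 + 3 → $18 + $10 = $28.

28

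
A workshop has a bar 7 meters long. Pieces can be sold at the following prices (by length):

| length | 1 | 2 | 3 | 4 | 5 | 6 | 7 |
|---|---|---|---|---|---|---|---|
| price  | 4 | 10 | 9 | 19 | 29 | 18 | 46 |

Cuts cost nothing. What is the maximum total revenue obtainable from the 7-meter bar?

46

Build best[k] bottom-up: best[k] = max over allowed piece i of (p[i] + best[k−i]).
best[1] = 4
best[2] = max(4+4, 10+0) = 10
best[3] = max(4+10, 10+4, 9+0) = 14
best[4] = max(4+14, 10+10, 9+4, 19+0) = 20
best[5] = max(4+20, 10+14, 9+10, 19+4, 29+0) = 29
best[6] = max(4+29, 10+20, 9+14, 19+10, 29+4, 18+0) = 33
best[7] = max(4+33, 10+29, 9+20, …, 18+4, 46+0) = 46
Best is to sell the whole 7-meter piece uncut for €46.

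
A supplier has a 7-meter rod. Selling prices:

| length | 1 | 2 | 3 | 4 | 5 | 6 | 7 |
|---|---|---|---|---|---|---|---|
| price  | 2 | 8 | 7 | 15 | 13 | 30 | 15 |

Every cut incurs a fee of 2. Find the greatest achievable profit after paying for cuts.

30

Let r[k] be the best obtainable value from length k. For each k, try every first piece i and keep the best of price[i] + r[k−i] minus the 2 cut fee when i<k.
r[1] = 2
r[2] = max(2+2-2, 8+0) = 8
r[3] = max(2+8-2, 8+2-2, 7+0) = 8
r[4] = max(2+8-2, 8+8-2, 7+2-2, 15+0) = 15
r[5] = max(2+15-2, 8+8-2, 7+8-2, 15+2-2, 13+0) = 15
r[6] = max(2+15-2, 8+15-2, 7+8-2, 15+8-2, 13+2-2, 30+0) = 30
r[7] = max(2+30-2, 8+15-2, 7+15-2, …, 30+2-2, 15+0) = 30
One optimal plan: pieces 6 + 1 (1 cut) → 32 − 2 = 30.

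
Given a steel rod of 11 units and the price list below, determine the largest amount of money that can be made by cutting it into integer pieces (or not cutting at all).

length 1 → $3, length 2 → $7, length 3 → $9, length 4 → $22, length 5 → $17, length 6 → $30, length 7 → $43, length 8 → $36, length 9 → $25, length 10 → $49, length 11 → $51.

65

Build v[k] bottom-up: v[k] = max over allowed piece i of (p[i] + v[k−i]).
v[1] = 3
v[2] = 7
v[3] = 10  (first piece 1, then v[2]=7)
v[4] = 22
v[5] = 25  (first piece 1, then v[4]=22)
v[6] = 30
v[7] = 43
v[8] = 46  (first piece 1, then v[7]=43)
v[9] = 50  (first piece 2, then v[7]=43)
v[10] = 53  (first piece 1, then v[9]=50)
v[11] = 65  (first piece 4, then v[7]=43)
One optimal cutting: 7 + 4 → $43 + $22 = $65.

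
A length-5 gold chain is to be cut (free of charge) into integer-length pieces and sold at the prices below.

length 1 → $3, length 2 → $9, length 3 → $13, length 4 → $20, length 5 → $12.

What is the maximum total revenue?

23

Consider every possible first cut. v[k] is the best of p[i]+v[k−i] over all sellable i≤k.
v[1] = 3
v[2] = max(3+3, 9+0) = 9
v[3] = max(3+9, 9+3, 13+0) = 13
v[4] = max(3+13, 9+9, 13+3, 20+0) = 20
v[5] = max(3+20, 9+13, 13+9, 20+3, 12+0) = 23
One optimal cutting: 4 + 1 → $20 + $3 = $23.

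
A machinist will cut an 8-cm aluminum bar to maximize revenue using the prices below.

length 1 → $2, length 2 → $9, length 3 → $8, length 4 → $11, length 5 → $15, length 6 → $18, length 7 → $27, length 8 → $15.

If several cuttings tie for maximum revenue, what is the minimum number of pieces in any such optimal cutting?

4

Let r[k] be the best obtainable value from length k. For each k, try every first piece i and keep the best of price[i] + r[k−i].
r[1] = 2
r[2] = 9
r[3] = 11  (first piece 1, then r[2]=9)
r[4] = 18  (first piece 2, then r[2]=9)
r[5] = 20  (first piece 1, then r[4]=18)
r[6] = 27  (first piece 2, then r[4]=18)
r[7] = 29  (first piece 1, then r[6]=27)
r[8] = 36  (first piece 2, then r[6]=27)
Maximum revenue is $36.
Now minimize piece count subject to staying optimal: for each k, pieces[k] = 1 + min over i with p[i]+r[k−i]=r[k] of pieces[k−i].
pieces[5] = 3
pieces[6] = 3
pieces[7] = 4
pieces[8] = 4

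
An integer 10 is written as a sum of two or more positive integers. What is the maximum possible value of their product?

Define prod[k] = max over 1≤i<k of i · max(k−i, prod[k−i]); the inner max lets the remainder stay uncut if that's better.
prod[2] = 1·max(1,0) = 1·1 = 1
prod[3] = 1·max(2,1) = 1·2 = 2
prod[4] = 2·max(2,1) = 2·2 = 4
prod[5] = 2·max(3,2) = 2·3 = 6
prod[6] = 3·max(3,2) = 3·3 = 9
prod[7] = 2·max(5,6) = 2·6 = 12
prod[8] = 2·max(6,9) = 2·9 = 18
prod[9] = 3·max(6,9) = 3·9 = 27
prod[10] = 2·max(8,18) = 2·18 = 36
One optimal split: 3 + 3 + 2 + 2; product 3·3·2·2 = 36.

36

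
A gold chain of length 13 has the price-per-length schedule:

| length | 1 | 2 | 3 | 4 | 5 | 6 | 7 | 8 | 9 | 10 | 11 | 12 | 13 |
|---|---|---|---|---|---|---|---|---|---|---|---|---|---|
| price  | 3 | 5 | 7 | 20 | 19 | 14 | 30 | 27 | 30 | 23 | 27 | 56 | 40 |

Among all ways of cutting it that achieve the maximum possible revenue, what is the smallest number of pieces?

4

Let r[k] be the best obtainable value from length k. For each k, try every first piece i and keep the best of price[i] + r[k−i].
r[1] = 3
r[2] = max(3+3, 5+0) = 6
r[3] = max(3+6, 5+3, 7+0) = 9
r[4] = max(3+9, 5+6, 7+3, 20+0) = 20
r[5] = max(3+20, 5+9, 7+6, 20+3, 19+0) = 23
r[6] = max(3+23, 5+20, 7+9, 20+6, 19+3, 14+0) = 26
r[7] = max(3+26, 5+23, 7+20, …, 14+3, 30+0) = 30
r[8] = max(3+30, 5+26, 7+23, …, 30+3, 27+0) = 40
r[9] = max(3+40, 5+30, 7+26, …, 27+3, 30+0) = 43
r[10] = max(3+43, 5+40, 7+30, …, 30+3, 23+0) = 46
r[11] = max(3+46, 5+43, 7+40, …, 23+3, 27+0) = 50
r[12] = max(3+50, 5+46, 7+43, …, 27+3, 56+0) = 60
r[13] = max(3+60, 5+50, 7+46, …, 56+3, 40+0) = 63
Maximum revenue is $63.
Now minimize piece count subject to staying optimal: for each k, pieces[k] = 1 + min over i with p[i]+r[k−i]=r[k] of pieces[k−i].
pieces[10] = 4
pieces[11] = 2
pieces[12] = 3
pieces[13] = 4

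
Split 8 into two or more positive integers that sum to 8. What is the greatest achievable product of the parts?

18

Fill g[k] for k=2..8: at each k try every first piece i and multiply by the better of (k−i) uncut or g[k−i].
g[2] = 1*max(1,0) = 1*1 = 1
g[3] = 1*max(2,1) = 1*2 = 2
g[4] = 2*max(2,1) = 2*2 = 4
g[5] = 2*max(3,2) = 2*3 = 6
g[6] = 3*max(3,2) = 3*3 = 9
g[7] = 2*max(5,6) = 2*6 = 12
g[8] = 2*max(6,9) = 2*9 = 18
One optimal split: 3 + 3 + 2; product 3*3*2 = 18.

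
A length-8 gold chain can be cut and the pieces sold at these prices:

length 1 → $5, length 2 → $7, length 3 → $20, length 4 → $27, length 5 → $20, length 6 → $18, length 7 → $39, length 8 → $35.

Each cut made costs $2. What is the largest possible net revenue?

52

Let r[k] be the best obtainable value from length k. For each k, try every first piece i and keep the best of price[i] + r[k−i] minus the 2 cut fee when i<k.
r[1] = 5
r[2] = 8  (first piece 1, then r[1]=5)
r[3] = 20
r[4] = 27
r[5] = 30  (first piece 1, then r[4]=27)
r[6] = 38  (first piece 3, then r[3]=20)
r[7] = 45  (first piece 3, then r[4]=27)
r[8] = 52  (first piece 4, then r[4]=27)
One optimal plan: pieces 4 + 4 (1 cut) → $54 − $2 = $52.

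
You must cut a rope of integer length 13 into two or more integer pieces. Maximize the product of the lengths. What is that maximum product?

Let f[k] be the best product for length k (with at least one cut). For each first piece i, the rest contributes max(k−i, f[k−i]).
f[2] = 1×max(1,0) = 1×1 = 1
f[3] = 1×max(2,1) = 1×2 = 2
f[4] = 2×max(2,1) = 2×2 = 4
f[5] = 2×max(3,2) = 2×3 = 6
f[6] = 3×max(3,2) = 3×3 = 9
f[7] = 2×max(5,6) = 2×6 = 12
f[8] = 2×max(6,9) = 2×9 = 18
f[9] = 3×max(6,9) = 3×9 = 27
f[10] = 2×max(8,18) = 2×18 = 36
f[11] = 2×max(9,27) = 2×27 = 54
f[12] = 3×max(9,27) = 3×27 = 81
f[13] = 2×max(11,54) = 2×54 = 108
One optimal split: 3 + 3 + 3 + 2 + 2; product 3×3×3×2×2 = 108.

108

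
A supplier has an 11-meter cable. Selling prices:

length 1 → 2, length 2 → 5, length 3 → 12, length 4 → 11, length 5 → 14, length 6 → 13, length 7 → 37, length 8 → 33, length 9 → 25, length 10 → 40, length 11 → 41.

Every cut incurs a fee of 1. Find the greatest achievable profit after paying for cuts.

Build net[k] bottom-up: net[k] = max over allowed piece i of (p[i] + net[k−i]) − 1 per cut.
net[1] = 2
net[2] = max(2+2-1, 5+0) = 5
net[3] = max(2+5-1, 5+2-1, 12+0) = 12
net[4] = max(2+12-1, 5+5-1, 12+2-1, 11+0) = 13
net[5] = max(2+13-1, 5+12-1, 12+5-1, 11+2-1, 14+0) = 16
net[6] = max(2+16-1, 5+13-1, 12+12-1, 11+5-1, 14+2-1, 13+0) = 23
net[7] = max(2+23-1, 5+16-1, 12+13-1, …, 13+2-1, 37+0) = 37
net[8] = max(2+37-1, 5+23-1, 12+16-1, …, 37+2-1, 33+0) = 38
net[9] = max(2+38-1, 5+37-1, 12+23-1, …, 33+2-1, 25+0) = 41
net[10] = max(2+41-1, 5+38-1, 12+37-1, …, 25+2-1, 40+0) = 48
net[11] = max(2+48-1, 5+41-1, 12+38-1, …, 40+2-1, 41+0) = 49
One optimal plan: pieces 7 + 3 + 1 (2 cuts) → 51 − 2 = 49.

49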